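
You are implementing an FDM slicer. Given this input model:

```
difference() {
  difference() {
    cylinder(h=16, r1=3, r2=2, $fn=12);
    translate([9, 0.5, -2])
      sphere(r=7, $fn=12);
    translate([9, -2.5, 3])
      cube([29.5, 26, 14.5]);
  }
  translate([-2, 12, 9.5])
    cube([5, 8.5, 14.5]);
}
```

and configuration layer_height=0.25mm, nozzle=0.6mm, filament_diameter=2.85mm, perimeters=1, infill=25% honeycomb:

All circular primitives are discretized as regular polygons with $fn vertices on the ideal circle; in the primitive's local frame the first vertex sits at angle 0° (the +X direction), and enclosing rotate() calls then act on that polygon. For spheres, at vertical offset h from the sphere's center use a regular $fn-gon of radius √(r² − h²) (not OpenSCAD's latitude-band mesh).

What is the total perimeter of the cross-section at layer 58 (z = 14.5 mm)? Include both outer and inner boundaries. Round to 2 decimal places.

13.01 mm

At z = 14.5 mm: the cone: at t=0.906 of its height the radius interpolates to r₁+(r₂−r₁)t = 2.094, giving a regular 12-gon of that circumradius (perimeter = 2·12·2.094·sin(180°/12) = 13.01 mm); the sphere at (9, 0.5) is not intersected at this z (|z−center|=16.500 > r=7); the cube at (9, -2.5) is present — its section is the full 29.5×26 rectangle (perimeter 111.00 mm); Subtracting the remaining from the first: starting from the cone, the 29.5×26 cube at (9, -2.5) misses the remaining region (no effect) — boundary = 13.01 mm; the cube at (-2, 12) (footprint 5×8.5) is included at this height (perimeter 27.00 mm); Subtracting the remaining from the first: starting from that combined region, the 5×8.5 cube at (-2, 12) misses the remaining region (no effect) — boundary = 13.01 mm. Overall, the cross-section is a single solid region. Total boundary length (outer) = 13.01 mm.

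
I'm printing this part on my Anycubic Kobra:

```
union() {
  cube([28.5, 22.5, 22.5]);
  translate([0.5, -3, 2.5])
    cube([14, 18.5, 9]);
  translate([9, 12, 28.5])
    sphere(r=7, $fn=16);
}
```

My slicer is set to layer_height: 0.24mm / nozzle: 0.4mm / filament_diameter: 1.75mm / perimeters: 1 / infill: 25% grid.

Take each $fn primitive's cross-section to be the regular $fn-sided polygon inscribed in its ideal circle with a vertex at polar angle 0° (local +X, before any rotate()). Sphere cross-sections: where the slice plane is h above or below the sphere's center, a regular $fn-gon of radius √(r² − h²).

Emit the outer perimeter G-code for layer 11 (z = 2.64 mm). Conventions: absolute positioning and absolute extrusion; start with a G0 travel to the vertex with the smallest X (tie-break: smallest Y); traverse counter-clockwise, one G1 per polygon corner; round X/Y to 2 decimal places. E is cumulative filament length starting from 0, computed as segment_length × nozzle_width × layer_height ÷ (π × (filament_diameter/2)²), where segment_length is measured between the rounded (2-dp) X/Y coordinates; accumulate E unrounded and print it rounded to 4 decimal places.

At z = 2.64 mm: the cube is present — its section is the full 28.5×22.5 rectangle; the 14×18.5 cube at (0.5, -3) contributes its full rectangle; the sphere at (9, 12) does not reach this height (|z−center|=25.860 > r=7); Taking the union: the regions partially overlap (shared area 217.00 mm²), so overlapping operands fuse into one piece — 1 connected region. The outline is a single polygon with 8 vertices. Extrusion per mm of travel: 0.4 × 0.24 / (π × 0.875²) = 0.039912. Accumulating E over each segment gives final E = 4.3105.

G0 X0.00 Y0.00 Z2.64
G1 X0.50 Y0.00 E0.0200
G1 X0.50 Y-3.00 E0.1397
G1 X14.50 Y-3.00 E0.6985
G1 X14.50 Y0.00 E0.8182
G1 X28.50 Y0.00 E1.3770
G1 X28.50 Y22.50 E2.2750
G1 X0.00 Y22.50 E3.4125
G1 X0.00 Y0.00 E4.3105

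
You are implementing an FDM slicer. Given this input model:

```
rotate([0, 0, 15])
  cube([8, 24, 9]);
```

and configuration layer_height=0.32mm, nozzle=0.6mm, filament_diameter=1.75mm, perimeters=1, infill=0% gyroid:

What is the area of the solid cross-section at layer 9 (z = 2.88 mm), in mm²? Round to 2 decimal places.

192.00 mm²

At z = 2.88 mm: the cube (footprint 8×24) is included at this height (area 192.00 mm²); (rotated 15° about Z; rotation is an isometry so areas/perimeters/island counts are preserved). Overall, the cross-section is a single solid region. Net area = 192.00 mm².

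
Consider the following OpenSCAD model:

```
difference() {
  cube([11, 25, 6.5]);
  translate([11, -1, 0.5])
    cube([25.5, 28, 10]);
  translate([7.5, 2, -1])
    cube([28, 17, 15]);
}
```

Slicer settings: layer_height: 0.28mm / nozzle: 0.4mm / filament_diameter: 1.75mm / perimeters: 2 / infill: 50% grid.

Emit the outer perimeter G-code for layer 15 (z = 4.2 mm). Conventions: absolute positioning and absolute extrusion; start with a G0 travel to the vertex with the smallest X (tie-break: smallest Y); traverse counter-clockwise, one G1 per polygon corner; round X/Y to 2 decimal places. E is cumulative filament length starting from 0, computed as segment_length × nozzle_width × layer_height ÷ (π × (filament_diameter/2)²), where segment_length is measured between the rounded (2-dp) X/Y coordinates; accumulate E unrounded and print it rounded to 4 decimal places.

G0 X0.00 Y0.00 Z4.20
G1 X11.00 Y0.00 E0.5122
G1 X11.00 Y2.00 E0.6053
G1 X7.50 Y2.00 E0.7683
G1 X7.50 Y19.00 E1.5599
G1 X11.00 Y19.00 E1.7229
G1 X11.00 Y25.00 E2.0023
G1 X0.00 Y25.00 E2.5145
G1 X0.00 Y0.00 E3.6786

At z = 4.2 mm: the 11×25 cube contributes its full rectangle; the 25.5×28 cube at (11, -1) contributes its full rectangle; the cube at (7.5, 2) is present — its section is the full 28×17 rectangle; After the difference (first − rest): starting from the 11×25 cube, the 25.5×28 cube at (11, -1) misses the remaining region (no effect); the 28×17 cube at (7.5, 2) partially overlaps it — only the 59.50 mm² overlap (of its 476.00 mm²) is removed, clipping the outline — 1 connected region. The outline is a single polygon with 8 vertices. Extrusion per mm of travel: 0.4 × 0.28 / (π × 0.875²) = 0.046564. Accumulating E over each segment gives final E = 3.6786.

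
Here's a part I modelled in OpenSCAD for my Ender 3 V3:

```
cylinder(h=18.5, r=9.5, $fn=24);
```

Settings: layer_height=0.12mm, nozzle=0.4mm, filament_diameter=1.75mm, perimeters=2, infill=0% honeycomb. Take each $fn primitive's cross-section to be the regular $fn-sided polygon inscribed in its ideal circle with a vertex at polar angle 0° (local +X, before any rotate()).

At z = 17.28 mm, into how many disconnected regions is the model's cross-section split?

1

At z = 17.28 mm: the cylinder: section is a regular 24-gon, circumradius r=9.5. The result has 1 disconnected region.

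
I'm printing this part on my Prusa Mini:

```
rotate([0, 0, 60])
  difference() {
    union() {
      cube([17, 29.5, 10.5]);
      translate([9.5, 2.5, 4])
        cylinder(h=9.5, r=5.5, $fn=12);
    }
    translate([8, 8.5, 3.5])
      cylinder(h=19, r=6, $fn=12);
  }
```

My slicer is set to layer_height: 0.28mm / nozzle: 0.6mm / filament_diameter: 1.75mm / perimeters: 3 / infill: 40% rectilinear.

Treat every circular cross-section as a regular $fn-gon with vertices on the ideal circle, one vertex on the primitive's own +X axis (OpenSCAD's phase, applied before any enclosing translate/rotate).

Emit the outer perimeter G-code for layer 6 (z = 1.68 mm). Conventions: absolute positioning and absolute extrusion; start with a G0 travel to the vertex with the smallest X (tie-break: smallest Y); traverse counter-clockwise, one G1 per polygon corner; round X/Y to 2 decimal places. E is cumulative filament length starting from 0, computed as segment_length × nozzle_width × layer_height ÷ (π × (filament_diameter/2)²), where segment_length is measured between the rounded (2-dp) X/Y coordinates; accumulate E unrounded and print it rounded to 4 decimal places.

G0 X-25.55 Y14.75 Z1.68
G1 X0.00 Y0.00 E2.0606
G1 X8.50 Y14.72 E3.2478
G1 X-17.05 Y29.47 E5.3084
G1 X-25.55 Y14.75 E6.4957

At z = 1.68 mm: the 17×29.5 cube contributes its full rectangle; the cylinder at (9.5, 2.5) is absent (z outside [4, 13.5]); Merging all regions: only the 17×29.5 cube is present, so the union is just that shape — 1 connected region; the cylinder at (8, 8.5) does not reach this height (z outside [3.5, 22.5]); Taking the first minus the rest: none of the subtracted shapes is present at this height, so the result so far is unchanged — 1 connected region; (whole slice rotated 60° about Z — lengths, areas and connectivity unchanged). The outline is a single polygon with 4 vertices. Extrusion per mm of travel: 0.6 × 0.28 / (π × 0.875²) = 0.069846. Accumulating E over each segment gives final E = 6.4957.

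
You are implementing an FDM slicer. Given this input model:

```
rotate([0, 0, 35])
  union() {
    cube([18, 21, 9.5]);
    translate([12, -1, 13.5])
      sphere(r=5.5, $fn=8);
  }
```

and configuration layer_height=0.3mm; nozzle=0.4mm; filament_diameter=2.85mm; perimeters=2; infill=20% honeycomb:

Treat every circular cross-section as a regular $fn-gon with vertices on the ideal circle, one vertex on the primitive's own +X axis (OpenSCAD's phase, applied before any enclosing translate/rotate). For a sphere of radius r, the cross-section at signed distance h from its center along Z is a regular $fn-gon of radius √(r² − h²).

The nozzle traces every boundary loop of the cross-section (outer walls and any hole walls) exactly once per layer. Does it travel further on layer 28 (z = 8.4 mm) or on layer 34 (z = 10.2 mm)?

layer 28 (z = 8.4 mm)

Layer 28 (z = 8.4): the 18×21 cube contributes its full rectangle (perimeter 78.00 mm); the r=5.5 sphere at (12, -1) slices to a regular 8-gon of circumradius 2.059 (√(r²−h²) with h=5.1 from center) (perimeter = 2·8·2.059·sin(180°/8) = 12.61 mm); Taking the union: the regions partially overlap (shared area 2.29 mm²), so the edge portions inside another operand are dropped and the merged outline is re-measured after clipping — boundary = 83.18 mm; (whole slice rotated 35° about Z — lengths, areas and connectivity unchanged). So its perimeter = 83.18 mm. Layer 34 (z = 10.2): the cube does not reach this height (z outside [0, 9.5]); the r=5.5 sphere at (12, -1) contributes a regular 8-gon of circumradius √(5.5²−3.3²) = 4.400 (perimeter = 2·8·4.400·sin(180°/8) = 26.94 mm); Taking the union: only the r=5.5 sphere at (12, -1) is present, so the union is just that shape — boundary = 26.94 mm; (rotated 35° about Z; rotation is an isometry so areas/perimeters/island counts are preserved). So its perimeter = 26.94 mm. Layer 28 is larger (83.18 vs 26.94 mm).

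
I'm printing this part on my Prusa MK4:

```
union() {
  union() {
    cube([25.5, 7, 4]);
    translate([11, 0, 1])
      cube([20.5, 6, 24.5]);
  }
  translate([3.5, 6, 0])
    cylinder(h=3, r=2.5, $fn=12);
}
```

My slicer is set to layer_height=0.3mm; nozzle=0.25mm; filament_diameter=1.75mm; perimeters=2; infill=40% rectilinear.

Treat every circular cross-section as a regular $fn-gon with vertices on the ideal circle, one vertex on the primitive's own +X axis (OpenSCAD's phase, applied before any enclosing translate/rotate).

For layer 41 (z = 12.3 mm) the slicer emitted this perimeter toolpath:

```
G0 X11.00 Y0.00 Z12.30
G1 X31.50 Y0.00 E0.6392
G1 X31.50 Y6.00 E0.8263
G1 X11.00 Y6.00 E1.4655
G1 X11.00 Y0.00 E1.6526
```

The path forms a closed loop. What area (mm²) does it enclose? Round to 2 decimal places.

123.00 mm²

Apply the shoelace formula to the sequence of (X, Y) vertices; enclosed area = 123.00 mm².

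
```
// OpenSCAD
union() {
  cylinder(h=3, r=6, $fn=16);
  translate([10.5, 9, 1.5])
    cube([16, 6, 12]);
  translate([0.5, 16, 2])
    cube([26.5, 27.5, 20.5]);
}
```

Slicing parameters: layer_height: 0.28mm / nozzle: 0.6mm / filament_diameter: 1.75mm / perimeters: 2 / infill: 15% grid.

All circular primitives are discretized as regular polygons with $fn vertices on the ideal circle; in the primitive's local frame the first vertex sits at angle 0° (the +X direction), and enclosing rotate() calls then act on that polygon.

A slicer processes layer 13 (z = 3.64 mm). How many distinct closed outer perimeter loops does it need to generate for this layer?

2

At z = 3.64 mm: the cylinder is not intersected at this z (z outside [0, 3]); the 16×6 cube at (10.5, 9) contributes its full rectangle; the cube at (0.5, 16) is present — its section is the full 26.5×27.5 rectangle; Taking the union: the 2 present regions are separate (no shared area or edge), so areas and boundary lengths simply add and each stays a separate island — 2 connected regions. The result has 2 disconnected regions.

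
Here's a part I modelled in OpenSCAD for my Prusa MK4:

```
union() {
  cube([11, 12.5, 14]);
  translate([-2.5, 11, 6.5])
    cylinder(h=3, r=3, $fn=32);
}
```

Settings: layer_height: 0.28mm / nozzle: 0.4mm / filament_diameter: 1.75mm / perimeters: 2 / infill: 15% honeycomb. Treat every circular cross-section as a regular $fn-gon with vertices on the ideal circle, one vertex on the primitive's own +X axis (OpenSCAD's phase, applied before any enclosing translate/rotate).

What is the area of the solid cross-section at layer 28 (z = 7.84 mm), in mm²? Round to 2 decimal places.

At z = 7.84 mm: the cube is present — its section is the full 11×12.5 rectangle (area 137.50 mm²); the r=3 cylinder at (-2.5, 11) gives a regular 32-gon of circumradius 3 (constant along its height) (area = (32/2)·3.000²·sin(360°/32) = 28.09 mm²); Combining (union): the regions partially overlap — summed areas 165.59 mm² minus the doubly-counted overlap 1.08 mm² gives 164.51 mm² — area = 164.51 mm². Overall, the cross-section is a single solid region. Net area = 164.51 mm².

164.51 mm²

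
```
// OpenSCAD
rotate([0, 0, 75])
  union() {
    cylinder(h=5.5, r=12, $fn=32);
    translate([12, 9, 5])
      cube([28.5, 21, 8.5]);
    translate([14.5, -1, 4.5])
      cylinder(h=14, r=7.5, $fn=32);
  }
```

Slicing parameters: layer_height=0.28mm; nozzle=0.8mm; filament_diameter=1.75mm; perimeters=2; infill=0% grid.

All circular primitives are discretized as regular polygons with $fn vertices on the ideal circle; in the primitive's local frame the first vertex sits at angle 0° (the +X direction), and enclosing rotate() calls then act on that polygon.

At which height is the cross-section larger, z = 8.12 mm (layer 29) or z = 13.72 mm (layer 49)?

Layer 29 (z = 8.12): the cylinder does not reach this height (z outside [0, 5.5]); the cube at (12, 9) (footprint 28.5×21) is included at this height (area 598.50 mm²); the r=7.5 cylinder at (14.5, -1) gives a regular 32-gon of circumradius 7.5 (constant along its height) (area = (32/2)·7.500²·sin(360°/32) = 175.58 mm²); Merging all regions: the 2 present regions are separate (no shared area or edge), so areas and boundary lengths simply add and each stays a separate island — area = 774.08 mm²; (rotated 75° about Z; rotation is an isometry so areas/perimeters/island counts are preserved). So its area = 774.08 mm². Layer 49 (z = 13.72): the cylinder does not reach this height (z outside [0, 5.5]); the cube at (12, 9) is not intersected at this z (z outside [5, 13.5]); the cylinder at (14.5, -1): section is a regular 32-gon, circumradius r=7.5 (area = (32/2)·7.500²·sin(360°/32) = 175.58 mm²); Taking the union: only the r=7.5 cylinder at (14.5, -1) is present, so the union is just that shape — area = 175.58 mm²; (rotated 75° about Z; rotation is an isometry so areas/perimeters/island counts are preserved). So its area = 175.58 mm². Layer 29 is larger (774.08 vs 175.58 mm²).

layer 29 (z = 8.12 mm)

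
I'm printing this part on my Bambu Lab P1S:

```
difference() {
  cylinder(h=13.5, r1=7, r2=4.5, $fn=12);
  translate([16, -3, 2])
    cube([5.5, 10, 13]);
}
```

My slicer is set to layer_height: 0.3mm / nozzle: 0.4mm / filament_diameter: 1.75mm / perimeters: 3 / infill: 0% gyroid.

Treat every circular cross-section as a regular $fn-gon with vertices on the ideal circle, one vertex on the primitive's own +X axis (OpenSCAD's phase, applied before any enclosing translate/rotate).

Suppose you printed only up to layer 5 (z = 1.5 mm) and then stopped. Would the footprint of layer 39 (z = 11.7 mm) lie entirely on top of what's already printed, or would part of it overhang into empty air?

entirely on top

Compare the two slices. At z = 1.5: the cone contributes a regular 12-gon of circumradius 6.722 (interpolated between r1=7 and r2=4.5 at t=0.111) (area = (12/2)·6.722²·sin(360°/12) = 135.56 mm²); the cube at (16, -3) is not intersected at this z (z outside [2, 15]); Taking the first minus the rest: none of the subtracted shapes is present at this height, so the cone is unchanged — area = 135.56 mm². At z = 11.7: the cone contributes a regular 12-gon of circumradius 4.833 (interpolated between r1=7 and r2=4.5 at t=0.867) (area = (12/2)·4.833²·sin(360°/12) = 70.08 mm²); the cube at (16, -3) (footprint 5.5×10) is included at this height (area 55.00 mm²); After the difference (first − rest): starting from the cone (70.08 mm²), the 5.5×10 cube at (16, -3) misses the remaining region (no effect) — area = 70.08 mm². Checking containment: the cross-section at z = 11.7 is a subset of the cross-section at z = 1.5.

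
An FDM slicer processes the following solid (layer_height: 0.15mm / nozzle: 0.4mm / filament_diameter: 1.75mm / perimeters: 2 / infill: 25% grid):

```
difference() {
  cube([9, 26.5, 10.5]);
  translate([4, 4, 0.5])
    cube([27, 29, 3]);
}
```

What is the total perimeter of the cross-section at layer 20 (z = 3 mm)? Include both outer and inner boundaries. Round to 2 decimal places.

71.00 mm

At z = 3 mm: the cube is present — its section is the full 9×26.5 rectangle (perimeter 71.00 mm); the 27×29 cube at (4, 4) contributes its full rectangle (perimeter 112.00 mm); Taking the first minus the rest: starting from the 9×26.5 cube, the 27×29 cube at (4, 4) partially overlaps it — only the 112.50 mm² overlap (of its 783.00 mm²) is removed, clipping the outline — boundary = 71.00 mm. Overall, the cross-section is a single solid region. Total boundary length (outer) = 71.00 mm.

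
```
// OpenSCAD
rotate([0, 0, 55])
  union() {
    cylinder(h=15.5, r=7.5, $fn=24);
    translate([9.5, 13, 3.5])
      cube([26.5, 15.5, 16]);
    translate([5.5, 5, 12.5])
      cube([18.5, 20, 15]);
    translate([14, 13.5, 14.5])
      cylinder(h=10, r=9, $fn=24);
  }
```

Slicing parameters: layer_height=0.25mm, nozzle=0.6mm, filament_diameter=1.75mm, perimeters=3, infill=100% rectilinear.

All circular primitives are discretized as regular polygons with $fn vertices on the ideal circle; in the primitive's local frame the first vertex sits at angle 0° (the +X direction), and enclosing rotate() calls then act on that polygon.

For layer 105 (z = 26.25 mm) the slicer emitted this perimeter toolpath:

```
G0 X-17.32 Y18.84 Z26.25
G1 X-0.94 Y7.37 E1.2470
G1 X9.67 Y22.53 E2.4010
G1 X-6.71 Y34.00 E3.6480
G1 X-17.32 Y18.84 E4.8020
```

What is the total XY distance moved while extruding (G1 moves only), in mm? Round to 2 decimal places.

77.00 mm

Sum the Euclidean lengths of each G1 segment: total = 77.00 mm.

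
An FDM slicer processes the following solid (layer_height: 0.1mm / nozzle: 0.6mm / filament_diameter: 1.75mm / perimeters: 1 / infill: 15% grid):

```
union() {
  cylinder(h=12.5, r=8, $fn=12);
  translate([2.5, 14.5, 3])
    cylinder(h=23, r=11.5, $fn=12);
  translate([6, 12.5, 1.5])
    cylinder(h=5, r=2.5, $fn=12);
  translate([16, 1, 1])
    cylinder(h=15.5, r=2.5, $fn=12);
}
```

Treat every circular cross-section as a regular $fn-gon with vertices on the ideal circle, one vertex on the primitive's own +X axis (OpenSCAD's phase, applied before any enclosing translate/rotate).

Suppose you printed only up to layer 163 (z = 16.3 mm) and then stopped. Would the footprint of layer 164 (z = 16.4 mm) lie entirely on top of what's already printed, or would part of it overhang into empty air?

Compare the two slices. At z = 16.3: the cylinder does not reach this height (z outside [0, 12.5]); the cylinder at (2.5, 14.5): section is a regular 12-gon, circumradius r=11.5 (area = (12/2)·11.500²·sin(360°/12) = 396.75 mm²); the cylinder at (6, 12.5) does not reach this height (z outside [1.5, 6.5]); the r=2.5 cylinder at (16, 1) contributes a regular 12-gon of circumradius 2.5 (area = (12/2)·2.500²·sin(360°/12) = 18.75 mm²); Taking the union: the 2 present regions are separate (no shared area or edge), so areas and boundary lengths simply add and each stays a separate island — area = 415.50 mm². At z = 16.4: the cylinder does not reach this height (z outside [0, 12.5]); the r=11.5 cylinder at (2.5, 14.5) gives a regular 12-gon of circumradius 11.5 (constant along its height) (area = (12/2)·11.500²·sin(360°/12) = 396.75 mm²); the cylinder at (6, 12.5) is absent (z outside [1.5, 6.5]); the r=2.5 cylinder at (16, 1) gives a regular 12-gon of circumradius 2.5 (constant along its height) (area = (12/2)·2.500²·sin(360°/12) = 18.75 mm²); Merging all regions: the 2 present regions are separate (no shared area or edge), so areas and boundary lengths simply add and each stays a separate island — area = 415.50 mm². Checking containment: the cross-section at z = 16.4 is a subset of the cross-section at z = 16.3.

entirely on top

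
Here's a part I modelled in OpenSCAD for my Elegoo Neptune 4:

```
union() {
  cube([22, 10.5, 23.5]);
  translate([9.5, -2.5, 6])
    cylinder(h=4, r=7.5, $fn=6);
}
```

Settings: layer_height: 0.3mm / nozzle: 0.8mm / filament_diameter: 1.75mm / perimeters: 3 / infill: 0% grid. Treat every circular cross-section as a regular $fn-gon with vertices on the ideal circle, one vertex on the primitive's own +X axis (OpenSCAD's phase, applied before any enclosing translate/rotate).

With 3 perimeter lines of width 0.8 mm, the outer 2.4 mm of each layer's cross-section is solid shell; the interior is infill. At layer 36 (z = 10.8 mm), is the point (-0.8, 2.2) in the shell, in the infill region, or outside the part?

At z = 10.8 mm: the 22×10.5 cube contributes its full rectangle; the cylinder at (9.5, -2.5) does not reach this height (z outside [6, 10]); Merging all regions: only the 22×10.5 cube is present, so the union is just that shape — 1 connected region. Overall, the cross-section is a single solid region. The nearest boundary edge runs (0.00, 10.50)→(0.00, 0.00); distance from the point to it = 0.80 mm. The point is not inside any of the regions above, so it lies outside the cross-section (0.80 mm from the nearest boundary).

outside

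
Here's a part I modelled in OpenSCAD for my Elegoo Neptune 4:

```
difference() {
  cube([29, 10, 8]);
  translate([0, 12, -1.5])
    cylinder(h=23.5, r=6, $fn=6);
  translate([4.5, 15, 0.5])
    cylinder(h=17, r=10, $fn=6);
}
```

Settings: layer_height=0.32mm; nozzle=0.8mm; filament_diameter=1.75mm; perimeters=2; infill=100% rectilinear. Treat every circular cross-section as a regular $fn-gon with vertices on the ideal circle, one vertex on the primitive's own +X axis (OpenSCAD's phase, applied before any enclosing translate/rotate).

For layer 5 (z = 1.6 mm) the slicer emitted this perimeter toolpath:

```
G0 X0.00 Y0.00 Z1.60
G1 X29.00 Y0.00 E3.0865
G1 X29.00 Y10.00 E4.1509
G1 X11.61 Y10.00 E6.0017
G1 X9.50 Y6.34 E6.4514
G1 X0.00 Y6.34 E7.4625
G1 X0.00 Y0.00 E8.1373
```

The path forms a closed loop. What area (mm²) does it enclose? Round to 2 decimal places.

251.37 mm²

Apply the shoelace formula to the sequence of (X, Y) vertices; enclosed area = 251.37 mm².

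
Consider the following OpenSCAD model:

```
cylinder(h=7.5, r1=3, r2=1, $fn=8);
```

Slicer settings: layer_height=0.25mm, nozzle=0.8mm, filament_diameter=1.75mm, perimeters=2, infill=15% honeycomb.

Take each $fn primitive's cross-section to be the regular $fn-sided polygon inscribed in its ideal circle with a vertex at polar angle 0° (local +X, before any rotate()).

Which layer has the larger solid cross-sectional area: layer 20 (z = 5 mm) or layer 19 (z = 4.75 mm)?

Layer 20 (z = 5): the cone contributes a regular 8-gon of circumradius 1.667 (interpolated between r1=3 and r2=1 at t=0.667) (area = (8/2)·1.667²·sin(360°/8) = 7.86 mm²). So its area = 7.86 mm². Layer 19 (z = 4.75): the cone: at t=0.633 of its height the radius interpolates to r₁+(r₂−r₁)t = 1.733, giving a regular 8-gon of that circumradius (area = (8/2)·1.733²·sin(360°/8) = 8.50 mm²). So its area = 8.50 mm². Layer 19 is larger (8.50 vs 7.86 mm²).

layer 19 (z = 4.75 mm)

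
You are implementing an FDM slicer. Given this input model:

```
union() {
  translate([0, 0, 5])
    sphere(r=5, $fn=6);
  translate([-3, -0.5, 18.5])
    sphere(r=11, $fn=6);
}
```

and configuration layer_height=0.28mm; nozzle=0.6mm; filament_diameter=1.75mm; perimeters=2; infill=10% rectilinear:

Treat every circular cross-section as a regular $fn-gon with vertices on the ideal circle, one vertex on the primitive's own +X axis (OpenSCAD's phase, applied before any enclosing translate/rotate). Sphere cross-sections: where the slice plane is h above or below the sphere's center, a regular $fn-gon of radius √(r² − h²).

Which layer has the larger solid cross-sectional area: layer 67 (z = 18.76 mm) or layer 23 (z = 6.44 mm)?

Layer 67 (z = 18.76): the sphere does not reach this height (|z−center|=13.760 > r=5); the r=11 sphere at (-3, -0.5) slices to a regular 6-gon of circumradius 10.997 (√(r²−h²) with h=0.26 from center) (area = (6/2)·10.997²·sin(360°/6) = 314.19 mm²); Taking the union: only the r=11 sphere at (-3, -0.5) is present, so the union is just that shape — area = 314.19 mm². So its area = 314.19 mm². Layer 23 (z = 6.44): the r=5 sphere slices to a regular 6-gon of circumradius 4.788 (√(r²−h²) with h=1.44 from center) (area = (6/2)·4.788²·sin(360°/6) = 59.56 mm²); the sphere at (-3, -0.5) is not intersected at this z (|z−center|=12.060 > r=11); Taking the union: only the r=5 sphere is present, so the union is just that shape — area = 59.56 mm². So its area = 59.56 mm². Layer 67 is larger (314.19 vs 59.56 mm²).

layer 67 (z = 18.76 mm)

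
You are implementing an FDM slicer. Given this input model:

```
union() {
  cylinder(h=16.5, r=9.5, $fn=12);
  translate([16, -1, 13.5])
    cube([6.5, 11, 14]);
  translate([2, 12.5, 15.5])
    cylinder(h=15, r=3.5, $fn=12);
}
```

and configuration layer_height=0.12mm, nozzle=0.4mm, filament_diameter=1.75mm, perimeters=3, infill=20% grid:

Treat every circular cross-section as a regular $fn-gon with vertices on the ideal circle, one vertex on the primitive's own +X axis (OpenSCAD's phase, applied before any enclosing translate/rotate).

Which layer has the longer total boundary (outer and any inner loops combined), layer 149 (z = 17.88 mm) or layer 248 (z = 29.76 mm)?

Layer 149 (z = 17.88): the cylinder is absent (z outside [0, 16.5]); the 6.5×11 cube at (16, -1) contributes its full rectangle (perimeter 35.00 mm); the cylinder at (2, 12.5): section is a regular 12-gon, circumradius r=3.5 (perimeter = 2·12·3.500·sin(180°/12) = 21.74 mm); Taking the union: the 2 present regions are separate (no shared area or edge), so areas and boundary lengths simply add and each stays a separate island — boundary = 56.74 mm. So its perimeter = 56.74 mm. Layer 248 (z = 29.76): the cylinder is not intersected at this z (z outside [0, 16.5]); the cube at (16, -1) does not reach this height (z outside [13.5, 27.5]); the cylinder at (2, 12.5): section is a regular 12-gon, circumradius r=3.5 (perimeter = 2·12·3.500·sin(180°/12) = 21.74 mm); Merging all regions: only the r=3.5 cylinder at (2, 12.5) is present, so the union is just that shape — boundary = 21.74 mm. So its perimeter = 21.74 mm. Layer 149 is larger (56.74 vs 21.74 mm).

layer 149 (z = 17.88 mm)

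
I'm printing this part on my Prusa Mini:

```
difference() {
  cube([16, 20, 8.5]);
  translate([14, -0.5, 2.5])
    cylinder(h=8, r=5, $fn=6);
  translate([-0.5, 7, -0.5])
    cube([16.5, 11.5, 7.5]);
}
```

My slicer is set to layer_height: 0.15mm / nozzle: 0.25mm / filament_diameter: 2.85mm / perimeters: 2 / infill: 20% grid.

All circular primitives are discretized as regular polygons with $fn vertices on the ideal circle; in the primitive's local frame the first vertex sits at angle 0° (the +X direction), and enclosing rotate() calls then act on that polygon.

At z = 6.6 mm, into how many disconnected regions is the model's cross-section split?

2

At z = 6.6 mm: the cube (footprint 16×20) is included at this height; the cylinder at (14, -0.5): section is a regular 6-gon, circumradius r=5; the 16.5×11.5 cube at (-0.5, 7) contributes its full rectangle; Subtracting the remaining from the first: starting from the 16×20 cube, the r=5 cylinder at (14, -0.5) partially overlaps it — only the 21.47 mm² overlap (of its 64.95 mm²) is removed, clipping the outline; the 16.5×11.5 cube at (-0.5, 7) partially overlaps it — only the 184.00 mm² overlap (of its 189.75 mm²) is removed, clipping the outline — 2 connected regions. The result has 2 disconnected regions.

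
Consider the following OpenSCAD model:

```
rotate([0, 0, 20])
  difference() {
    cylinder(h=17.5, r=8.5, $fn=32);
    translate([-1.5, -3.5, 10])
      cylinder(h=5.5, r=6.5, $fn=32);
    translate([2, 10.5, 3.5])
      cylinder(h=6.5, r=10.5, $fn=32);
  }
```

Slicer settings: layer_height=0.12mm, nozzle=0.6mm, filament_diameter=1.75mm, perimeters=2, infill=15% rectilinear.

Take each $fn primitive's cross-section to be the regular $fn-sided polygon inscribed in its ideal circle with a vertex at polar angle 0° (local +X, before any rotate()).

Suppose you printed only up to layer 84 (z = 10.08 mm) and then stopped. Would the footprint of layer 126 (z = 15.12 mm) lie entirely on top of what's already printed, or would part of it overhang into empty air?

Compare the two slices. At z = 10.08: the r=8.5 cylinder gives a regular 32-gon of circumradius 8.5 (constant along its height) (area = (32/2)·8.500²·sin(360°/32) = 225.52 mm²); the r=6.5 cylinder at (-1.5, -3.5) gives a regular 32-gon of circumradius 6.5 (constant along its height) (area = (32/2)·6.500²·sin(360°/32) = 131.88 mm²); the cylinder at (2, 10.5) is not intersected at this z (z outside [3.5, 10]); Taking the first minus the rest: starting from the r=8.5 cylinder (225.52 mm²), the r=6.5 cylinder at (-1.5, -3.5) partially overlaps it — only the 114.16 mm² overlap (of its 131.88 mm²) is removed, clipping the outline — area = 111.37 mm²; (rotated 20° about Z; rotation is an isometry so areas/perimeters/island counts are preserved). At z = 15.12: the r=8.5 cylinder contributes a regular 32-gon of circumradius 8.5 (area = (32/2)·8.500²·sin(360°/32) = 225.52 mm²); the r=6.5 cylinder at (-1.5, -3.5) gives a regular 32-gon of circumradius 6.5 (constant along its height) (area = (32/2)·6.500²·sin(360°/32) = 131.88 mm²); the cylinder at (2, 10.5) is not intersected at this z (z outside [3.5, 10]); Taking the first minus the rest: starting from the r=8.5 cylinder (225.52 mm²), the r=6.5 cylinder at (-1.5, -3.5) partially overlaps it — only the 114.16 mm² overlap (of its 131.88 mm²) is removed, clipping the outline — area = 111.37 mm²; (whole slice rotated 20° about Z — lengths, areas and connectivity unchanged). Checking containment: the cross-section at z = 15.12 is a subset of the cross-section at z = 10.08.

entirely on top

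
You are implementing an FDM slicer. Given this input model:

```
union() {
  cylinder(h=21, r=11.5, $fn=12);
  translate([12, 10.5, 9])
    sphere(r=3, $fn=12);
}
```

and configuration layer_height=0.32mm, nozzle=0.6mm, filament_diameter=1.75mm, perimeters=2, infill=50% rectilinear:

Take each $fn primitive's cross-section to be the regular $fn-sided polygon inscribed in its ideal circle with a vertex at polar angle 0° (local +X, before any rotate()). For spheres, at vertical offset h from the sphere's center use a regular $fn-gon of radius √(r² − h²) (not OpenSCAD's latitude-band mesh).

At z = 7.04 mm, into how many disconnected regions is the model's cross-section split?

At z = 7.04 mm: the cylinder: section is a regular 12-gon, circumradius r=11.5; the r=3 sphere at (12, 10.5) contributes a regular 12-gon of circumradius √(3²−1.96²) = 2.271; Merging all regions: the 2 present regions are separate (no shared area or edge), so areas and boundary lengths simply add and each stays a separate island — 2 connected regions. The result has 2 disconnected regions.

2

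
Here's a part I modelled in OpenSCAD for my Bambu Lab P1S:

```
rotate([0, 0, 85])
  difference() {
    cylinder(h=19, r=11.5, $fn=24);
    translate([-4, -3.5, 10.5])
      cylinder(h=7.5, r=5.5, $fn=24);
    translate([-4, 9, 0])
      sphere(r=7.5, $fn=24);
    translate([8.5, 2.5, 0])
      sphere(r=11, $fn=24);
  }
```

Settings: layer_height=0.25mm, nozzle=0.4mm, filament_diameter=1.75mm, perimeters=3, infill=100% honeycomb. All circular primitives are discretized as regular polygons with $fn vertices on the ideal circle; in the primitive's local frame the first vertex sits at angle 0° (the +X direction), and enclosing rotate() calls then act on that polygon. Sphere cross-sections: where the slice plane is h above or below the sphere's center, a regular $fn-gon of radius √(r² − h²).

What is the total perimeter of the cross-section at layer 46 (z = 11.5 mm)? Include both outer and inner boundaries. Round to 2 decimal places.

106.51 mm

At z = 11.5 mm: the cylinder: section is a regular 24-gon, circumradius r=11.5 (perimeter = 2·24·11.500·sin(180°/24) = 72.05 mm); the r=5.5 cylinder at (-4, -3.5) gives a regular 24-gon of circumradius 5.5 (constant along its height) (perimeter = 2·24·5.500·sin(180°/24) = 34.46 mm); the sphere at (-4, 9) does not reach this height (|z−center|=11.500 > r=7.5); the sphere at (8.5, 2.5) is not intersected at this z (|z−center|=11.500 > r=11); After the difference (first − rest): starting from the r=11.5 cylinder, the r=5.5 cylinder at (-4, -3.5) lies wholly inside it (removes its full 93.95 mm² and its 34.46 mm outline becomes a hole wall) — boundary (outer + 1 inner loop) = 106.51 mm; (whole slice rotated 85° about Z — lengths, areas and connectivity unchanged). Overall, the cross-section is one region with 1 hole. Total boundary length (outer + inner) = 106.51 mm.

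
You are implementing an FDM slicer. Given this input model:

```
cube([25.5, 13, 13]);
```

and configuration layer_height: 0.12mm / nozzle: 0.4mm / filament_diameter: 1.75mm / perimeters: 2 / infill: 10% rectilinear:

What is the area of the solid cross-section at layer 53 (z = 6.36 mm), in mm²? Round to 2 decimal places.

331.50 mm²

At z = 6.36 mm: the cube is present — its section is the full 25.5×13 rectangle (area 331.50 mm²). Overall, the cross-section is a single solid region. Net area = 331.50 mm².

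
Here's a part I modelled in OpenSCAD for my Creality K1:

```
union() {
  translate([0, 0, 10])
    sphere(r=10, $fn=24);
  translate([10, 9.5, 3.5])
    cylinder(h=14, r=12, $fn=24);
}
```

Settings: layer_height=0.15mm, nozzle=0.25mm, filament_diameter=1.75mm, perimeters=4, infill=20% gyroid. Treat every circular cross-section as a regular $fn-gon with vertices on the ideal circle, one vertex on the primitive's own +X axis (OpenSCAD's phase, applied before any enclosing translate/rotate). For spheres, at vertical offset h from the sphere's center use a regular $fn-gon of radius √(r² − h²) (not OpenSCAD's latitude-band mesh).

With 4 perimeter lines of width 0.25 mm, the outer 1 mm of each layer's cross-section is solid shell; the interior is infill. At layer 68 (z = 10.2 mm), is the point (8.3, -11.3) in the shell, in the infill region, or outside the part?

At z = 10.2 mm: the r=10 sphere contributes a regular 24-gon of circumradius √(10²−0.2²) = 9.998; the r=12 cylinder at (10, 9.5) gives a regular 24-gon of circumradius 12 (constant along its height); Combining (union): the regions partially overlap (shared area 94.74 mm²), so overlapping operands fuse into one piece — 1 connected region. Overall, the cross-section is a single solid region. The nearest boundary edge runs (7.07, -7.07)→(5.00, -8.66); distance from the point to it = 4.11 mm. The point is not inside any of the regions above, so it lies outside the cross-section (4.11 mm from the nearest boundary).

outside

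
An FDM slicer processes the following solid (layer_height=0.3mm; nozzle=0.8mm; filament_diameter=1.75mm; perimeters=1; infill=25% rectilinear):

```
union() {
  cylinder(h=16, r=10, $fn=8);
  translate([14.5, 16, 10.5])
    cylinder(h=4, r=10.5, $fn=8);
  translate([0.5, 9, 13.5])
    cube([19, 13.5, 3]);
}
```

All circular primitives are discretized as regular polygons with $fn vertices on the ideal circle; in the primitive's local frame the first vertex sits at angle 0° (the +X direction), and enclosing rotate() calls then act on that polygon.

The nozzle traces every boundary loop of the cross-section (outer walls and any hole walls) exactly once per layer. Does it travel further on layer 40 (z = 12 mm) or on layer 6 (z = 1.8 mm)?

layer 40 (z = 12 mm)

Layer 40 (z = 12): the cylinder: section is a regular 8-gon, circumradius r=10 (perimeter = 2·8·10.000·sin(180°/8) = 61.23 mm); the cylinder at (14.5, 16): section is a regular 8-gon, circumradius r=10.5 (perimeter = 2·8·10.500·sin(180°/8) = 64.29 mm); the cube at (0.5, 9) is absent (z outside [13.5, 16.5]); Taking the union: the 2 present regions are separate (no shared area or edge), so areas and boundary lengths simply add and each stays a separate island — boundary = 125.52 mm. So its perimeter = 125.52 mm. Layer 6 (z = 1.8): the r=10 cylinder contributes a regular 8-gon of circumradius 10 (perimeter = 2·8·10.000·sin(180°/8) = 61.23 mm); the cylinder at (14.5, 16) is not intersected at this z (z outside [10.5, 14.5]); the cube at (0.5, 9) is absent (z outside [13.5, 16.5]); Taking the union: only the r=10 cylinder is present, so the union is just that shape — boundary = 61.23 mm. So its perimeter = 61.23 mm. Layer 40 is larger (125.52 vs 61.23 mm).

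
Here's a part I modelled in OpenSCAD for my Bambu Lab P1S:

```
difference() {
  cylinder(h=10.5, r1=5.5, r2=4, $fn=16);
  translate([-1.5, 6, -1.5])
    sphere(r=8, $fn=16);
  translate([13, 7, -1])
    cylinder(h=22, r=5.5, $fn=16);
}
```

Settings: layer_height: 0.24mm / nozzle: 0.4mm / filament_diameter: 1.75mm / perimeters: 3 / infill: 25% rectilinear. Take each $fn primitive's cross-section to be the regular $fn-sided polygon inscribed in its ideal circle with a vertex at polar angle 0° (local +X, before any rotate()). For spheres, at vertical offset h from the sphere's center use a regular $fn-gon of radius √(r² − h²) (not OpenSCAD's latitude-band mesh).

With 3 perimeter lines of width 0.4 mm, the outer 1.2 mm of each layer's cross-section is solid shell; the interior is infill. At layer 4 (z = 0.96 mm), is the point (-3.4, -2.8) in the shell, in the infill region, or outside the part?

At z = 0.96 mm: the cone contributes a regular 16-gon of circumradius 5.363 (interpolated between r1=5.5 and r2=4 at t=0.091); the r=8 sphere at (-1.5, 6) slices to a regular 16-gon of circumradius 7.612 (√(r²−h²) with h=2.46 from center); the cylinder at (13, 7): section is a regular 16-gon, circumradius r=5.5; Subtracting the remaining from the first: starting from the cone, the r=8 sphere at (-1.5, 6) partially overlaps it — only the 50.97 mm² overlap (of its 177.41 mm²) is removed, clipping the outline; the r=5.5 cylinder at (13, 7) misses the remaining region (no effect) — 1 connected region. Overall, the cross-section is a single solid region. The nearest boundary edge runs (-3.79, -3.79)→(-4.95, -2.05); distance from the point to it = 0.88 mm. The point is inside the cross-section, 0.88 mm from the nearest boundary — within the 1.2 mm shell band (3 × 0.4).

shell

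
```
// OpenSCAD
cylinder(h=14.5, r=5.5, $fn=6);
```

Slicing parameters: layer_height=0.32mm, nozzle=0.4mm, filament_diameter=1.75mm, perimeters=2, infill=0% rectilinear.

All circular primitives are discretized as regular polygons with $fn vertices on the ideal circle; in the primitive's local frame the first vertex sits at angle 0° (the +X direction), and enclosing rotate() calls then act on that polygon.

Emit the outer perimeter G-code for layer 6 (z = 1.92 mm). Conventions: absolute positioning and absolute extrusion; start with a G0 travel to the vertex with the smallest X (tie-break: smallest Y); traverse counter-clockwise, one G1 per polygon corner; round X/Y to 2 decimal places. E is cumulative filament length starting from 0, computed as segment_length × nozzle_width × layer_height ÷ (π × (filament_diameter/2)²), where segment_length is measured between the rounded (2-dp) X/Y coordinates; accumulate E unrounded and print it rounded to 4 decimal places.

G0 X-5.50 Y0.00 Z1.92
G1 X-2.75 Y-4.76 E0.2925
G1 X2.75 Y-4.76 E0.5852
G1 X5.50 Y0.00 E0.8778
G1 X2.75 Y4.76 E1.1703
G1 X-2.75 Y4.76 E1.4630
G1 X-5.50 Y0.00 E1.7556

At z = 1.92 mm: the cylinder: section is a regular 6-gon, circumradius r=5.5. The outline is a single polygon with 6 vertices. Extrusion per mm of travel: 0.4 × 0.32 / (π × 0.875²) = 0.053216. Accumulating E over each segment gives final E = 1.7556.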